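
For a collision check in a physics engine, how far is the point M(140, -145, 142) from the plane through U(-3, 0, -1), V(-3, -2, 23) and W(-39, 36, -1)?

UV = (0, -2, 24) and UW = (-36, 36, 0), so a normal is n = UV × UW = (-864, -864, -72).
Then n·(140, -145, 142) - 2664 = -8568.
|n| = √(746496 + 746496 + 5184) = 1224, so the distance is |-8568|/1224 = 7.

7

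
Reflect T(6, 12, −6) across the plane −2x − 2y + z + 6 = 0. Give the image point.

(-10, -4, 2)

With n = (−2, −2, 1), the signed offset is (n·T − (-6))/|n|² = -36/9 = -4.
T' = T − 2t·n = (6, 12, −6) − (-8)·(−2, −2, 1) = (−10, −4, 2).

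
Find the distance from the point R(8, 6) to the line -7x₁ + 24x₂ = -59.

The normal to the line is n = (-7, 24) with |n| = 25.
|n·R − (-59)| = |88 − (-59)| = 147, so the distance is 147/25.

147/25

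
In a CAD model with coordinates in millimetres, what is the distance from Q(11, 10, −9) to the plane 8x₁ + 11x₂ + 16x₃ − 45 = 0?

Normal vector n = (8, 11, 16), and n·(11, 10, −9) − 45 = 9.
|n| = √(64 + 121 + 256) = 21, so the distance is |9|/21 = 3/7.

3/7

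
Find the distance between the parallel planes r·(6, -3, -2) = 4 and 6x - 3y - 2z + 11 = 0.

With common normal n = (6, -3, -2) (|n| = 7), the distance is |4 − (-11)|/|n| = 15/7.

15/7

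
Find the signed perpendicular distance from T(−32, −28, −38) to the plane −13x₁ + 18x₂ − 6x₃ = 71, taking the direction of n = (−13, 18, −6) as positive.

3

n·T − 71 = 69.
|n| = 23, so the signed distance is 69/23 = 3.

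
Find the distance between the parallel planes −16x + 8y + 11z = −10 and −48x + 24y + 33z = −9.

Divide the second equation by 3 to match normals: −16x + 8y + 11z = -3.
With common normal n = (−16, 8, 11) (|n| = 21), the distance is |(-10) − (-3)|/|n| = 7/21 = 1/3.

1/3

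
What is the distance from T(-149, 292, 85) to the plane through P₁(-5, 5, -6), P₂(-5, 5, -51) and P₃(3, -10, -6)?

8

P₁P₂ = (0, 0, -45) and P₁P₃ = (8, -15, 0), so a normal is n = P₁P₂ × P₁P₃ = (-675, -360, 0).
Then n·(-149, 292, 85) - 1575 = -6120.
|n| = √(455625 + 129600 + 0) = 765, so the distance is |-6120|/765 = 8.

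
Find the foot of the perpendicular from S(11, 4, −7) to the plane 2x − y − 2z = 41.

The perpendicular from S has direction n = (2, −1, −2): r = (11, 4, −7) + μ(2, −1, −2).
Substitute into the plane: n·(S + μn) = 41 gives 32 + 9μ = 41, so μ = 1.
Foot = (11, 4, −7) + 1·(2, −1, −2) = (13, 3, −9).

(13, 3, -9)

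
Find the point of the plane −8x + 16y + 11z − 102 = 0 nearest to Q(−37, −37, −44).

The perpendicular from Q has direction n = (−8, 16, 11): r = (−37, −37, −44) + μ(−8, 16, 11).
Substitute into the plane: n·(Q + μn) = 102 gives -780 + 441μ = 102, so μ = 2.
Foot = (−37, −37, −44) + 2·(−8, 16, 11) = (−53, −5, −22).

(-53, -5, -22)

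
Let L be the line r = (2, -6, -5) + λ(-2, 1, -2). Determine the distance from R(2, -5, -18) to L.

Direction vector d = (-2, 1, -2).
AP = (0, 1, -13); AP·d = 27, |AP|² = 170, |d|² = 9.
distance² = |AP|² − (AP·d)²/|d|² = 170 − 729/9 = 89, so the distance is √89.

√89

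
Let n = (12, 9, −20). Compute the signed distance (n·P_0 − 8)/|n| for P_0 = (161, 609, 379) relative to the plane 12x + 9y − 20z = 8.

-7

n·P_0 − 8 = -175.
|n| = 25, so the signed distance is -175/25 = -7.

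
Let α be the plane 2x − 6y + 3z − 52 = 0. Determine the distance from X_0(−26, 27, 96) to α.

n = (2, −6, 3); n·P − 52 = 22; |n| = 7; distance = 22/7.

22/7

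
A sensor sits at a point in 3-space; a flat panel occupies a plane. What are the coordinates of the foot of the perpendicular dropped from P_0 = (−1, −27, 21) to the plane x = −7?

(-7, -27, 21)

n = (1, 0, 0), |n|² = 1, and n·P_0 − (-7) = 6.
t = 6/1 = 6, so the foot is P_0 − t·n = (−1, −27, 21) − 6·(1, 0, 0) = (−7, −27, 21).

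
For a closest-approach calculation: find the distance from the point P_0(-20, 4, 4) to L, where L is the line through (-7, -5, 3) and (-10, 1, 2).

A direction vector is d = (-3, 6, -1).
AP = (-13, 9, 1), and AP × d = (-15, -16, -51).
|AP × d|² = 3082 and |d|² = 46, so the distance is √(3082/46) = √67.

√67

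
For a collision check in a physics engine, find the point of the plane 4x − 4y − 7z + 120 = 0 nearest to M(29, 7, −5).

(17, 19, 16)

n = (4, −4, −7), |n|² = 81, and n·M − (-120) = 243.
t = 243/81 = 3, so the foot is M − t·n = (29, 7, −5) − 3·(4, −4, −7) = (17, 19, 16).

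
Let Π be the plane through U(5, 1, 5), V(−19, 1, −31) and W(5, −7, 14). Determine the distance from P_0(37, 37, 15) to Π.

20/17

UV = (−24, 0, −36) and UW = (0, −8, 9), so a normal is n = UV × UW = (−288, 216, 192).
n = (−288, 216, 192); n·P − (-264) = 480; |n| = 408; distance = 480/408 = 20/17.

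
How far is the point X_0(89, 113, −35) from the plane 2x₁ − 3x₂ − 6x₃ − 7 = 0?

d = |2·89 + (-3)·113 + (-6)·(-35) − 7| / √(4 + 9 + 36) = |42| / 7 = 6.

6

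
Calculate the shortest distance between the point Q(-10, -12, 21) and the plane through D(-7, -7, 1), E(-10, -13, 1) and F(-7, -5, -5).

DE = (-3, -6, 0) and DF = (0, 2, -6), so a normal is n = DE × DF = (36, -18, -6).
Then n·(-10, -12, 21) - (-132) = -138.
|n| = √(1296 + 324 + 36) = 6√46, so the distance is |-138|/(6√46) = √46/2.

23/√46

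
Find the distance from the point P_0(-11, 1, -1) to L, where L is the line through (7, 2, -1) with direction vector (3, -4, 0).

Direction vector d = (3, -4, 0).
AP = (-18, -1, 0); AP·d = -50, |AP|² = 325, |d|² = 25.
distance² = |AP|² − (AP·d)²/|d|² = 325 − 2500/25 = 225, so the distance is 15.

15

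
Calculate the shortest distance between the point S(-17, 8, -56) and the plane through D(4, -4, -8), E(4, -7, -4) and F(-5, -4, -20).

DE = (0, -3, 4) and DF = (-9, 0, -12), so a normal is n = DE × DF = (36, -36, -27).
Then n·(-17, 8, -56) - 504 = 108.
|n| = √(1296 + 1296 + 729) = 9√41, so the distance is |108|/(9√41) = 12√41/41.

12/√41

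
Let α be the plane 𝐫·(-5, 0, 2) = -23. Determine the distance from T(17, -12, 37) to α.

12√29/29

n = (-5, 0, 2); n·P − (-23) = 12; |n| = √29; distance = 12/√29.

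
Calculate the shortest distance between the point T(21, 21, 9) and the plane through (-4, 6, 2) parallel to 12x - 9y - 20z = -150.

Parallel planes share the normal n = (12, -9, -20); since (-4, 6, 2) lies on the plane, its equation is 12x - 9y - 20z = -142.
Then n·(21, 21, 9) - (-142) = 25.
|n| = √(144 + 81 + 400) = 25, so the distance is |25|/25 = 1.

1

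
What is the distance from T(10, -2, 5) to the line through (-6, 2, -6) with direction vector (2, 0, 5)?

2√33

Direction vector d = (2, 0, 5).
AP = (16, -4, 11), and AP × d = (-20, -58, 8).
|AP × d|² = 3828 and |d|² = 29, so the distance is √(3828/29) = √132 = 2√33.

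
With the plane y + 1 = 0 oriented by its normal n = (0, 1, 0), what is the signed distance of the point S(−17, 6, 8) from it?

7

n·S − (-1) = 7.
|n| = 1, so the signed distance is 7/1 = 7.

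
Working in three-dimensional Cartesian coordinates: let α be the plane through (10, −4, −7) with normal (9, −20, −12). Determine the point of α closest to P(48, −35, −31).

(30, 5, -7)

The perpendicular from P has direction n = (9, −20, −12): r = (48, −35, −31) + λ(9, −20, −12).
Substitute into the plane: n·(P + λn) = 254 gives 1504 + 625λ = 254, so λ = -2.
Foot = (48, −35, −31) + (-2)·(9, −20, −12) = (30, 5, −7).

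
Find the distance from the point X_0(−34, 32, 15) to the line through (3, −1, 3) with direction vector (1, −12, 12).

Direction vector d = (1, −12, 12).
AP = (−37, 33, 12); AP·d = -289, |AP|² = 2602, |d|² = 289.
distance² = |AP|² − (AP·d)²/|d|² = 2602 − 83521/289 = 2313, so the distance is 3√257.

3√257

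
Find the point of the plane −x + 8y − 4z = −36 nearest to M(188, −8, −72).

The perpendicular from M has direction n = (−1, 8, −4): r = (188, −8, −72) + μ(−1, 8, −4).
Substitute into the plane: n·(M + μn) = -36 gives 36 + 81μ = -36, so μ = -8/9.
Foot = (188, −8, −72) + (-8/9)·(−1, 8, −4) = (1700/9, −136/9, −616/9).

(1700/9, -136/9, -616/9)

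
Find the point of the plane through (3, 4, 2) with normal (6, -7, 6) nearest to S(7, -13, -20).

(71/11, -136/11, -226/11)

n = (6, -7, 6), |n|² = 121, and n·S − 2 = 11.
t = 11/121 = 1/11, so the foot is S − t·n = (7, -13, -20) − (1/11)·(6, -7, 6) = (71/11, -136/11, -226/11).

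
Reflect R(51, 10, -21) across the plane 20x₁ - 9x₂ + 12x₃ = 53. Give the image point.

(11, 28, -45)

With n = (20, -9, 12), the signed offset is (n·R − 53)/|n|² = 625/625 = 1.
R' = R − 2t·n = (51, 10, -21) − 2·(20, -9, 12) = (11, 28, -45).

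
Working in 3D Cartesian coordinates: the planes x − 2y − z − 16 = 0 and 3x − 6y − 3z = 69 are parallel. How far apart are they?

7/√6

Divide the second equation by 3 to match normals: x − 2y − z = 23.
With common normal n = (1, −2, −1) (|n| = √6), the distance is |16 − 23|/|n| = 7/√6 = 7√6/6.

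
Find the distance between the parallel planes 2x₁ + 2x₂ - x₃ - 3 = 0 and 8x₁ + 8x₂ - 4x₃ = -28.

10/3

Divide the second equation by 4 to match normals: 2x₁ + 2x₂ - x₃ = -7.
Both planes have normal n = (2, 2, -1), |n| = 3. Any point on the first plane is at distance |(-7) − 3|/|n| = 10/3 from the second.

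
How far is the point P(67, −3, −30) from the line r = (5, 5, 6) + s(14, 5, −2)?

Direction vector d = (14, 5, −2).
AP = (62, −8, −36); AP·d = 900, |AP|² = 5204, |d|² = 225.
distance² = |AP|² − (AP·d)²/|d|² = 5204 − 810000/225 = 1604, so the distance is 2√401.

2√401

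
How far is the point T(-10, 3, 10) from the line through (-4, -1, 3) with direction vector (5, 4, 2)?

Direction vector d = (5, 4, 2).
AP = (-6, 4, 7), and AP × d = (-20, 47, -44).
|AP × d|² = 4545 and |d|² = 45, so the distance is √(4545/45) = √101.

√101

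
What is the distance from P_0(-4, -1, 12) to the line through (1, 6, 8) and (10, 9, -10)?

A direction vector is d = (9, 3, -18).
AP = (-5, -7, 4), and AP × d = (114, -54, 48).
|AP × d|² = 18216 and |d|² = 414, so the distance is √(18216/414) = √44 = 2√11.

2√11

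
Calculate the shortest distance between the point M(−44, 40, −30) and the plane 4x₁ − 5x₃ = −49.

23/√41

d = |4·(-44) + (-5)·(-30) − (-49)| / √(16 + 0 + 25) = |23| / √41 = 23√41/41.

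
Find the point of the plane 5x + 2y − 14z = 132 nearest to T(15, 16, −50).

The perpendicular from T has direction n = (5, 2, −14): r = (15, 16, −50) + t(5, 2, −14).
Substitute into the plane: n·(T + tn) = 132 gives 807 + 225t = 132, so t = -3.
Foot = (15, 16, −50) + (-3)·(5, 2, −14) = (0, 10, −8).

(0, 10, -8)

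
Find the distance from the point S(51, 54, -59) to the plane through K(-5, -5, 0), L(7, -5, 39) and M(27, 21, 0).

20/21

KL = (12, 0, 39) and KM = (32, 26, 0), so a normal is n = KL × KM = (-1014, 1248, 312).
Then n·(51, 54, -59) - (-1170) = -1560.
|n| = √(1028196 + 1557504 + 97344) = 1638, so the distance is |-1560|/1638 = 20/21.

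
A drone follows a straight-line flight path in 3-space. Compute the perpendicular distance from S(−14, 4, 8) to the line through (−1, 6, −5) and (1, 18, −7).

A direction vector is d = (2, 12, −2).
AP = (−13, −2, 13); AP·d = -76, |AP|² = 342, |d|² = 152.
distance² = |AP|² − (AP·d)²/|d|² = 342 − 5776/152 = 304, so the distance is 4√19.

4√19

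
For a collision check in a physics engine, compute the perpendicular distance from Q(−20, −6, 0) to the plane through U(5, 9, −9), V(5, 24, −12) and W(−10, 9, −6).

UV = (0, 15, −3) and UW = (−15, 0, 3), so a normal is n = UV × UW = (45, 45, 225).
n = (45, 45, 225); n·P − (-1395) = 225; |n| = 135√3; distance = 225/(135√3) = 5/(3√3).

5/(3√3)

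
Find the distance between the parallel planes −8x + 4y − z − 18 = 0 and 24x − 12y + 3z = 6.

Divide the second equation by -3 to match normals: −8x + 4y − z = -2.
Both planes have normal n = (−8, 4, −1), |n| = 9. Any point on the first plane is at distance |(-2) − 18|/|n| = 20/9 from the second.

20/9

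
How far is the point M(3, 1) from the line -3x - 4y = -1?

d = |(-3)·3 + (-4)·1 − (-1)| / √(9 + 16) = |-12|/5 = 12/5.

12/5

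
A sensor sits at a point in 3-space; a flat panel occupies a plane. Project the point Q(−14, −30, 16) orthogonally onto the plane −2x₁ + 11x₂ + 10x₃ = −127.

The perpendicular from Q has direction n = (−2, 11, 10): r = (−14, −30, 16) + t(−2, 11, 10).
Substitute into the plane: n·(Q + tn) = -127 gives -142 + 225t = -127, so t = 1/15.
Foot = (−14, −30, 16) + (1/15)·(−2, 11, 10) = (−212/15, −439/15, 50/3).

(-212/15, -439/15, 50/3)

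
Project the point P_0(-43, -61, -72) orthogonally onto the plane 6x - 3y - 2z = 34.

(-331/7, -412/7, -494/7)

n = (6, -3, -2), |n|² = 49, and n·P_0 − 34 = 35.
t = 35/49 = 5/7, so the foot is P_0 − t·n = (-43, -61, -72) − (5/7)·(6, -3, -2) = (-331/7, -412/7, -494/7).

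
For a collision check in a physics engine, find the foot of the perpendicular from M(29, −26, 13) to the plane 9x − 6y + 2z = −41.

n = (9, −6, 2), |n|² = 121, and n·M − (-41) = 484.
t = 484/121 = 4, so the foot is M − t·n = (29, −26, 13) − 4·(9, −6, 2) = (−7, −2, 5).

(-7, -2, 5)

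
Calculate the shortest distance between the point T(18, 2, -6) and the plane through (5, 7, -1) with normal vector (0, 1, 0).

5

The plane has equation n·(r − (5, 7, -1)) = 0, i.e. n·r = 7.
n = (0, 1, 0); n·P − 7 = -5; |n| = 1; distance = 5/1 = 5.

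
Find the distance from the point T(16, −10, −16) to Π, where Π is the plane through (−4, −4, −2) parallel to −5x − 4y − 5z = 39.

Parallel planes share the normal n = (−5, −4, −5); since (−4, −4, −2) lies on the plane, its equation is −5x − 4y − 5z = 46.
n = (−5, −4, −5); n·P − 46 = -6; |n| = √66; distance = 6/√66 = √66/11.

6/√66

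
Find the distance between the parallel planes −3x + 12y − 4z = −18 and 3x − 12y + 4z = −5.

Divide the second equation by -1 to match normals: −3x + 12y − 4z = 5.
Both planes have normal n = (−3, 12, −4), |n| = 13. Any point on the first plane is at distance |5 − (-18)|/|n| = 23/13 from the second.

23/13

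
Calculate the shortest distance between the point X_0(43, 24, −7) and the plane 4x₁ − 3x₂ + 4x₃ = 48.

24/√41

Normal vector n = (4, −3, 4), and n·(43, 24, −7) − 48 = 24.
|n| = √(16 + 9 + 16) = √41, so the distance is |24|/√41 = 24/√41.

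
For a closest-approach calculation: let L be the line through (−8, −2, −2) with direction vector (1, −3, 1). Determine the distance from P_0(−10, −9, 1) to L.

Direction vector d = (1, −3, 1).
AP = (−2, −7, 3); AP·d = 22, |AP|² = 62, |d|² = 11.
distance² = |AP|² − (AP·d)²/|d|² = 62 − 484/11 = 18, so the distance is 3√2.

3√2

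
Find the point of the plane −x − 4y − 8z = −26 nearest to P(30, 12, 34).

(26, -4, 2)

The perpendicular from P has direction n = (−1, −4, −8): r = (30, 12, 34) + t(−1, −4, −8).
Substitute into the plane: n·(P + tn) = -26 gives -350 + 81t = -26, so t = 4.
Foot = (30, 12, 34) + 4·(−1, −4, −8) = (26, −4, 2).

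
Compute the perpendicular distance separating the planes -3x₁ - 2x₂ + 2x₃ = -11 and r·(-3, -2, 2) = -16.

5√17/17

With common normal n = (-3, -2, 2) (|n| = √17), the distance is |(-11) − (-16)|/|n| = 5/√17 = 5√17/17.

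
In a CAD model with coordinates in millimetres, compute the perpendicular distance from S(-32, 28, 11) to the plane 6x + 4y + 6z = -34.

Normal vector n = (6, 4, 6), and n·(-32, 28, 11) - (-34) = 20.
|n| = √(36 + 16 + 36) = 2√22, so the distance is |20|/(2√22) = 5√22/11.

10/√22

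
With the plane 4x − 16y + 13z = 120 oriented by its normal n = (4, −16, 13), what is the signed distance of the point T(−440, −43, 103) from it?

7

n·T − 120 = 147.
|n| = 21, so the signed distance is 147/21 = 7.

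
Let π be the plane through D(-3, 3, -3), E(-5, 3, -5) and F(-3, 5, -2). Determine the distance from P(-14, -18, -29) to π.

DE = (-2, 0, -2) and DF = (0, 2, 1), so a normal is n = DE × DF = (4, 2, -4).
n = (4, 2, -4); n·P − 6 = 18; |n| = 6; distance = 18/6 = 3.

3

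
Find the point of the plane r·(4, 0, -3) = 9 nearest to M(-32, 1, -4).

(-12, 1, -19)

The perpendicular from M has direction n = (4, 0, -3): r = (-32, 1, -4) + λ(4, 0, -3).
Substitute into the plane: n·(M + λn) = 9 gives -116 + 25λ = 9, so λ = 5.
Foot = (-32, 1, -4) + 5·(4, 0, -3) = (-12, 1, -19).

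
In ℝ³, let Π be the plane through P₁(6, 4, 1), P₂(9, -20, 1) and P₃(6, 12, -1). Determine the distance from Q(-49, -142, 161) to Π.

P₁P₂ = (3, -24, 0) and P₁P₃ = (0, 8, -2), so a normal is n = P₁P₂ × P₁P₃ = (48, 6, 24).
Then n·(-49, -142, 161) - 336 = 324.
|n| = √(2304 + 36 + 576) = 54, so the distance is |324|/54 = 6.

6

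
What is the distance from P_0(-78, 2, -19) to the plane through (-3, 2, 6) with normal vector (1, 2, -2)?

25/3

The plane has equation n·(r − (-3, 2, 6)) = 0, i.e. n·r = -11.
n = (1, 2, -2); n·P − (-11) = -25; |n| = 3; distance = 25/3.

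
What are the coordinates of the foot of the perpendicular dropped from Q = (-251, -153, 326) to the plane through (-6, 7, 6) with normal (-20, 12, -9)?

n = (-20, 12, -9), |n|² = 625, and n·Q − 150 = 100.
t = 100/625 = 4/25, so the foot is Q − t·n = (-251, -153, 326) − (4/25)·(-20, 12, -9) = (-1239/5, -3873/25, 8186/25).

(-1239/5, -3873/25, 8186/25)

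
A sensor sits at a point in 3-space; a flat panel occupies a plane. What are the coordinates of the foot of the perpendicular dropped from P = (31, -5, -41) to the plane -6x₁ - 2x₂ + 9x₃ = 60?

The perpendicular from P has direction n = (-6, -2, 9): r = (31, -5, -41) + t(-6, -2, 9).
Substitute into the plane: n·(P + tn) = 60 gives -545 + 121t = 60, so t = 5.
Foot = (31, -5, -41) + 5·(-6, -2, 9) = (1, -15, 4).

(1, -15, 4)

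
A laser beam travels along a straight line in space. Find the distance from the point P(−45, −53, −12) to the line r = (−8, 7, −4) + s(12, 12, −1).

√409

Direction vector d = (12, 12, −1).
AP = (−37, −60, −8); AP·d = -1156, |AP|² = 5033, |d|² = 289.
distance² = |AP|² − (AP·d)²/|d|² = 5033 − 1336336/289 = 409, so the distance is √409.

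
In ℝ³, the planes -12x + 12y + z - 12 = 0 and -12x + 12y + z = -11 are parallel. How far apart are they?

With common normal n = (-12, 12, 1) (|n| = 17), the distance is |12 − (-11)|/|n| = 23/17.

23/17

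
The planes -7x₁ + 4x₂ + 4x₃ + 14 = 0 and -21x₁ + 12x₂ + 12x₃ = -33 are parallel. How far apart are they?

1/3

Divide the second equation by 3 to match normals: -7x₁ + 4x₂ + 4x₃ = -11.
With common normal n = (-7, 4, 4) (|n| = 9), the distance is |(-14) − (-11)|/|n| = 3/9 = 1/3.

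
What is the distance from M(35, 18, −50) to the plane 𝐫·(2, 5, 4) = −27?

13/(3√5)

n = (2, 5, 4); n·P − (-27) = -13; |n| = 3√5; distance = 13/(3√5).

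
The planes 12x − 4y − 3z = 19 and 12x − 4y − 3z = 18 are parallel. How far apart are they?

1/13

With common normal n = (12, −4, −3) (|n| = 13), the distance is |19 − 18|/|n| = 1/13.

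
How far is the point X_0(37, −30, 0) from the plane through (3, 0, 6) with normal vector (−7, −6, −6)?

The plane has equation n·(r − (3, 0, 6)) = 0, i.e. n·r = -57.
Then n·(37, −30, 0) − (−57) = −22.
|n| = √(49 + 36 + 36) = 11, so the distance is |-22|/11 = 2.

2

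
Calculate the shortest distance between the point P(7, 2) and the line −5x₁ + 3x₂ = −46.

d = |(-5)·7 + 3·2 − (-46)| / √(25 + 9) = |17|/√34 = √34/2.

17/√34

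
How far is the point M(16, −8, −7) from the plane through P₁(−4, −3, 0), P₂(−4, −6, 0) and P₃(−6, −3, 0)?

P₁P₂ = (0, −3, 0) and P₁P₃ = (−2, 0, 0), so a normal is n = P₁P₂ × P₁P₃ = (0, 0, −6).
Then n·(16, −8, −7) − 0 = 42.
|n| = √(0 + 0 + 36) = 6, so the distance is |42|/6 = 7.

7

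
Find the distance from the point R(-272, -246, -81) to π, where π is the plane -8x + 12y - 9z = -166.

7

d = |(-8)·(-272) + 12·(-246) + (-9)·(-81) − (-166)| / √(64 + 144 + 81) = |119| / 17 = 7.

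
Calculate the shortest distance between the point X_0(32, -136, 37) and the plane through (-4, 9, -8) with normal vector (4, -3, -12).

3

The plane has equation n·(r − (-4, 9, -8)) = 0, i.e. n·r = 53.
n = (4, -3, -12); n·P − 53 = 39; |n| = 13; distance = 39/13 = 3.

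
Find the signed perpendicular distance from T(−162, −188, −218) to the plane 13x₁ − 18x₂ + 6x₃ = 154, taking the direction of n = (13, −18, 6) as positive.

-8

n·T − 154 = -184.
|n| = 23, so the signed distance is -184/23 = -8.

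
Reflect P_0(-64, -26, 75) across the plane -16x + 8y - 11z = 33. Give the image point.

n = (-16, 8, -11), |n|² = 441, n·P_0 − 33 = -42, so t = -42/441 = -2/21.
Foot F = P_0 − (-2/21)·n = (-1376/21, -530/21, 1553/21); the reflection is 2F − P_0 = (-1408/21, -514/21, 1531/21).

(-1408/21, -514/21, 1531/21)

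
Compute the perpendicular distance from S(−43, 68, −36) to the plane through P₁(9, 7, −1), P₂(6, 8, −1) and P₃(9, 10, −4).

P₁P₂ = (−3, 1, 0) and P₁P₃ = (0, 3, −3), so a normal is n = P₁P₂ × P₁P₃ = (−3, −9, −9).
Then n·(−43, 68, −36) − (−81) = −78.
|n| = √(9 + 81 + 81) = 3√19, so the distance is |-78|/(3√19) = 26/√19.

26/√19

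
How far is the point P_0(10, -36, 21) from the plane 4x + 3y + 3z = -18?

13√34/34

n = (4, 3, 3); n·P − (-18) = 13; |n| = √34; distance = 13/√34 = 13√34/34.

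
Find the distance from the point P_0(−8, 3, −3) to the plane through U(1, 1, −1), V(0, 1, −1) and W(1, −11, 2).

UV = (−1, 0, 0) and UW = (0, −12, 3), so a normal is n = UV × UW = (0, 3, 12).
d = |3·3 + 12·(-3) − (-9)| / √(0 + 9 + 144) = |-18| / (3√17) = 6/√17.

6√17/17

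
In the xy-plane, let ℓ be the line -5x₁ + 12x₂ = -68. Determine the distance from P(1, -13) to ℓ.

93/13

d = |(-5)·1 + 12·(-13) − (-68)| / √(25 + 144) = |-93|/13 = 93/13.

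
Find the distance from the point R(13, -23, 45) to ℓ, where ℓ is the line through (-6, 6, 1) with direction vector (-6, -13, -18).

√2609

Direction vector d = (-6, -13, -18).
AP = (19, -29, 44), and AP × d = (1094, 78, -421).
|AP × d|² = 1380161 and |d|² = 529, so the distance is √(1380161/529) = √2609.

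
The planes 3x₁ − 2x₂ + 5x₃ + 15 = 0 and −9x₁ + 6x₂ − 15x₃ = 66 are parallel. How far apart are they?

Divide the second equation by -3 to match normals: 3x₁ − 2x₂ + 5x₃ = -22.
Both planes have normal n = (3, −2, 5), |n| = √38. Any point on the first plane is at distance |(-22) − (-15)|/|n| = 7/√38 from the second.

7/√38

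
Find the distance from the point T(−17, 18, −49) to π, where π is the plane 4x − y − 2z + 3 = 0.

5√21/7

n = (4, −1, −2); n·P − (-3) = 15; |n| = √21; distance = 15/√21.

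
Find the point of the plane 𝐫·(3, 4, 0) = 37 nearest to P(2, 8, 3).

(47/25, 196/25, 3)

The perpendicular from P has direction n = (3, 4, 0): r = (2, 8, 3) + λ(3, 4, 0).
Substitute into the plane: n·(P + λn) = 37 gives 38 + 25λ = 37, so λ = -1/25.
Foot = (2, 8, 3) + (-1/25)·(3, 4, 0) = (47/25, 196/25, 3).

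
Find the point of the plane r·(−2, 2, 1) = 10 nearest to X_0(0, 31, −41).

(22/9, 257/9, -380/9)

The perpendicular from X_0 has direction n = (−2, 2, 1): r = (0, 31, −41) + t(−2, 2, 1).
Substitute into the plane: n·(X_0 + tn) = 10 gives 21 + 9t = 10, so t = -11/9.
Foot = (0, 31, −41) + (-11/9)·(−2, 2, 1) = (22/9, 257/9, −380/9).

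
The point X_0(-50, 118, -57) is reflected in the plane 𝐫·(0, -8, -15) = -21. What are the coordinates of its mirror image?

(-50, 1942/17, -1089/17)

With n = (0, -8, -15), the signed offset is (n·X_0 − (-21))/|n|² = -68/289 = -4/17.
X_0' = X_0 − 2t·n = (-50, 118, -57) − (-8/17)·(0, -8, -15) = (-50, 1942/17, -1089/17).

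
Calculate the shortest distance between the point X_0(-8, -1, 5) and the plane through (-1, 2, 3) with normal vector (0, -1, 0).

The plane has equation n·(r − (-1, 2, 3)) = 0, i.e. n·r = -2.
d = |(-1)·(-1) − (-2)| / √(0 + 1 + 0) = |3| / 1 = 3.

3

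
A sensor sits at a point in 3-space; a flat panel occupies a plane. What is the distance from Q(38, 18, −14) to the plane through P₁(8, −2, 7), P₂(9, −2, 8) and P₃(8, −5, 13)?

P₁P₂ = (1, 0, 1) and P₁P₃ = (0, −3, 6), so a normal is n = P₁P₂ × P₁P₃ = (3, −6, −3).
n = (3, −6, −3); n·P − 15 = 33; |n| = 3√6; distance = 33/(3√6) = 11√6/6.

11√6/6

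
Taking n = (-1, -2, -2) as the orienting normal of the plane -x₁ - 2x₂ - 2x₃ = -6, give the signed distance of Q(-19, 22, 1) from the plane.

n·Q − (-6) = -21.
|n| = 3, so the signed distance is -21/3 = -7.

-7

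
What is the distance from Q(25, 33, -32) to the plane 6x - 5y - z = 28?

11/√62

d = |6·25 + (-5)·33 + (-1)·(-32) − 28| / √(36 + 25 + 1) = |-11| / √62 = 11/√62.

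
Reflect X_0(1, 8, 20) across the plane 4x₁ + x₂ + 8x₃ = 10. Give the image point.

With n = (4, 1, 8), the signed offset is (n·X_0 − 10)/|n|² = 162/81 = 2.
X_0' = X_0 − 2t·n = (1, 8, 20) − 4·(4, 1, 8) = (−15, 4, −12).

(-15, 4, -12)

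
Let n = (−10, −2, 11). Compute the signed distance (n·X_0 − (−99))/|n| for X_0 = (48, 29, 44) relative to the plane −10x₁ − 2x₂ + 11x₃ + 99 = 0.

3

n·X_0 − (-99) = 45.
|n| = 15, so the signed distance is 45/15 = 3.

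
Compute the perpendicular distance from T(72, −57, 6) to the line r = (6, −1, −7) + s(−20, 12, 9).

2√509

Direction vector d = (−20, 12, 9).
AP = (66, −56, 13); AP·d = -1875, |AP|² = 7661, |d|² = 625.
distance² = |AP|² − (AP·d)²/|d|² = 7661 − 3515625/625 = 2036, so the distance is 2√509.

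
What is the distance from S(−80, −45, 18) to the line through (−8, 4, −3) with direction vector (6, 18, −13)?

Direction vector d = (6, 18, −13).
AP = (−72, −49, 21); AP·d = -1587, |AP|² = 8026, |d|² = 529.
distance² = |AP|² − (AP·d)²/|d|² = 8026 − 2518569/529 = 3265, so the distance is √3265.

√3265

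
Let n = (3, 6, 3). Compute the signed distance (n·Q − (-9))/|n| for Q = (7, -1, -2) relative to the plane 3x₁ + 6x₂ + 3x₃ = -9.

n·Q − (-9) = 18.
|n| = 3√6, so the signed distance is √6.

√6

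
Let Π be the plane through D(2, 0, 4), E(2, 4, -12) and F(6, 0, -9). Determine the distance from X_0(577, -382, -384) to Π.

DE = (0, 4, -16) and DF = (4, 0, -13), so a normal is n = DE × DF = (-52, -64, -16).
Then n·(577, -382, -384) - (-168) = 756.
|n| = √(2704 + 4096 + 256) = 84, so the distance is |756|/84 = 9.

9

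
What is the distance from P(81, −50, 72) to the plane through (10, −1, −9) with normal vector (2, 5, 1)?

11√30/15

The plane has equation n·(r − (10, −1, −9)) = 0, i.e. n·r = 6.
n = (2, 5, 1); n·P − 6 = -22; |n| = √30; distance = 22/√30 = 11√30/15.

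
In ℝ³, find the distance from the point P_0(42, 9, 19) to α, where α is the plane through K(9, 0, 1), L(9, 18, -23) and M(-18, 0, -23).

KL = (0, 18, -24) and KM = (-27, 0, -24), so a normal is n = KL × KM = (-432, 648, 486).
Then n·(42, 9, 19) - (-3402) = 324.
|n| = √(186624 + 419904 + 236196) = 918, so the distance is |324|/918 = 6/17.

6/17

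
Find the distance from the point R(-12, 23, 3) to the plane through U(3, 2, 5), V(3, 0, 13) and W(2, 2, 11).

8√53/53

UV = (0, -2, 8) and UW = (-1, 0, 6), so a normal is n = UV × UW = (-12, -8, -2).
n = (-12, -8, -2); n·P − (-62) = 16; |n| = 2√53; distance = 16/(2√53) = 8/√53.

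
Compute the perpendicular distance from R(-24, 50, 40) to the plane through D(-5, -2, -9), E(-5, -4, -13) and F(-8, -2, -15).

17/3

DE = (0, -2, -4) and DF = (-3, 0, -6), so a normal is n = DE × DF = (12, 12, -6).
Then n·(-24, 50, 40) - (-30) = 102.
|n| = √(144 + 144 + 36) = 18, so the distance is |102|/18 = 17/3.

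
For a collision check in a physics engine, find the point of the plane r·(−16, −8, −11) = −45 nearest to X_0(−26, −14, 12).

The perpendicular from X_0 has direction n = (−16, −8, −11): r = (−26, −14, 12) + λ(−16, −8, −11).
Substitute into the plane: n·(X_0 + λn) = -45 gives 396 + 441λ = -45, so λ = -1.
Foot = (−26, −14, 12) + (-1)·(−16, −8, −11) = (−10, −6, 23).

(-10, -6, 23)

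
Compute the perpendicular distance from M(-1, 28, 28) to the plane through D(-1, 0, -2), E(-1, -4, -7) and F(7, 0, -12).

10√66/33

DE = (0, -4, -5) and DF = (8, 0, -10), so a normal is n = DE × DF = (40, -40, 32).
Then n·(-1, 28, 28) - (-104) = -160.
|n| = √(1600 + 1600 + 1024) = 8√66, so the distance is |-160|/(8√66) = 20/√66.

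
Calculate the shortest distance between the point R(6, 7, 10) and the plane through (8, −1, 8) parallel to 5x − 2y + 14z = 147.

Parallel planes share the normal n = (5, −2, 14); since (8, −1, 8) lies on the plane, its equation is 5x − 2y + 14z = 154.
Then n·(6, 7, 10) − 154 = 2.
|n| = √(25 + 4 + 196) = 15, so the distance is |2|/15 = 2/15.

2/15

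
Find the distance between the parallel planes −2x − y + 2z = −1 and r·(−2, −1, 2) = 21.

With common normal n = (−2, −1, 2) (|n| = 3), the distance is |(-1) − 21|/|n| = 22/3.

22/3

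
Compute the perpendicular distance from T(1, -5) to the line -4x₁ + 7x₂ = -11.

28/√65

d = |(-4)·1 + 7·(-5) − (-11)| / √(16 + 49) = |-28|/√65 = 28√65/65.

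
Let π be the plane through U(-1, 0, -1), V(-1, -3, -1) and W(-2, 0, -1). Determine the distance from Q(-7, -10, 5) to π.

UV = (0, -3, 0) and UW = (-1, 0, 0), so a normal is n = UV × UW = (0, 0, -3).
Then n·(-7, -10, 5) - 3 = -18.
|n| = √(0 + 0 + 9) = 3, so the distance is |-18|/3 = 6.

6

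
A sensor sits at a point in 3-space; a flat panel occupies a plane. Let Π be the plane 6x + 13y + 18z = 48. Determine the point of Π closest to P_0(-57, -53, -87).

n = (6, 13, 18), |n|² = 529, and n·P_0 − 48 = -2645.
t = -2645/529 = -5, so the foot is P_0 − t·n = (-57, -53, -87) − (-5)·(6, 13, 18) = (-27, 12, 3).

(-27, 12, 3)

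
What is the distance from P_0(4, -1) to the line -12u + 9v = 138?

13

The normal to the line is n = (-12, 9) with |n| = 15.
|n·P_0 − 138| = |-57 − 138| = 195, so the distance is 195/15 = 13.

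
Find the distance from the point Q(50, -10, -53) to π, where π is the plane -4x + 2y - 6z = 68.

n = (-4, 2, -6); n·P − 68 = 30; |n| = 2√14; distance = 30/(2√14) = 15/√14.

15/√14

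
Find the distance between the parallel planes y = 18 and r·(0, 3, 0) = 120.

22

Divide the second equation by 3 to match normals: y = 40.
With common normal n = (0, 1, 0) (|n| = 1), the distance is |18 − 40|/|n| = 22/1 = 22.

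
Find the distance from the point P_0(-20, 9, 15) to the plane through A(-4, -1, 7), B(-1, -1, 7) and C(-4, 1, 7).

8

AB = (3, 0, 0) and AC = (0, 2, 0), so a normal is n = AB × AC = (0, 0, 6).
n = (0, 0, 6); n·P − 42 = 48; |n| = 6; distance = 48/6 = 8.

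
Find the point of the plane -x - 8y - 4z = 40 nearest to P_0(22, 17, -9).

(20, 1, -17)

n = (-1, -8, -4), |n|² = 81, and n·P_0 − 40 = -162.
t = -162/81 = -2, so the foot is P_0 − t·n = (22, 17, -9) − (-2)·(-1, -8, -4) = (20, 1, -17).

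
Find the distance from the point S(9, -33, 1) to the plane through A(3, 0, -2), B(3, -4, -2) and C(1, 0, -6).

9√5/5

AB = (0, -4, 0) and AC = (-2, 0, -4), so a normal is n = AB × AC = (16, 0, -8).
n = (16, 0, -8); n·P − 64 = 72; |n| = 8√5; distance = 72/(8√5) = 9√5/5.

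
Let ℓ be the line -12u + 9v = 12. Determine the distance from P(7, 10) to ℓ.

The normal to the line is n = (-12, 9) with |n| = 15.
|n·P − 12| = |6 − 12| = 6, so the distance is 6/15 = 2/5.

2/5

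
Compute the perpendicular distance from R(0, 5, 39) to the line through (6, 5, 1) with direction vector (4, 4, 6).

Direction vector d = (4, 4, 6).
AP = (−6, 0, 38); AP·d = 204, |AP|² = 1480, |d|² = 68.
distance² = |AP|² − (AP·d)²/|d|² = 1480 − 41616/68 = 868, so the distance is 2√217.

2√217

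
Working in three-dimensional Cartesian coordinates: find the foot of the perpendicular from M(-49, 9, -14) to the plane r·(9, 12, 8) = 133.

n = (9, 12, 8), |n|² = 289, and n·M − 133 = -578.
t = -578/289 = -2, so the foot is M − t·n = (-49, 9, -14) − (-2)·(9, 12, 8) = (-31, 33, 2).

(-31, 33, 2)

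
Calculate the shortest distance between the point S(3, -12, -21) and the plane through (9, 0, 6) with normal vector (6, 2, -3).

3

The plane has equation n·(r − (9, 0, 6)) = 0, i.e. n·r = 36.
d = |6·3 + 2·(-12) + (-3)·(-21) − 36| / √(36 + 4 + 9) = |21| / 7 = 3.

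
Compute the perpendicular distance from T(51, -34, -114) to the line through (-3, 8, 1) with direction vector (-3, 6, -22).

Direction vector d = (-3, 6, -22).
AP = (54, -42, -115); AP·d = 2116, |AP|² = 17905, |d|² = 529.
distance² = |AP|² − (AP·d)²/|d|² = 17905 − 4477456/529 = 9441, so the distance is 3√1049.

3√1049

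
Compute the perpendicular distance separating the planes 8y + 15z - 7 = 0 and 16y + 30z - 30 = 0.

Divide the second equation by 2 to match normals: 8y + 15z = 15.
With common normal n = (0, 8, 15) (|n| = 17), the distance is |7 − 15|/|n| = 8/17.

8/17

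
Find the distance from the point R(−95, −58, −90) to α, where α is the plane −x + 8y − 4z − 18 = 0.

3

Normal vector n = (−1, 8, −4), and n·(−95, −58, −90) − 18 = −27.
|n| = √(1 + 64 + 16) = 9, so the distance is |-27|/9 = 3.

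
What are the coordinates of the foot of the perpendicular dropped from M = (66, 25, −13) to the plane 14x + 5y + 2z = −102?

The perpendicular from M has direction n = (14, 5, 2): r = (66, 25, −13) + t(14, 5, 2).
Substitute into the plane: n·(M + tn) = -102 gives 1023 + 225t = -102, so t = -5.
Foot = (66, 25, −13) + (-5)·(14, 5, 2) = (−4, 0, −23).

(-4, 0, -23)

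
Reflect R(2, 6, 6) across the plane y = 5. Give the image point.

With n = (0, 1, 0), the signed offset is (n·R − 5)/|n|² = 1/1 = 1.
R' = R − 2t·n = (2, 6, 6) − 2·(0, 1, 0) = (2, 4, 6).

(2, 4, 6)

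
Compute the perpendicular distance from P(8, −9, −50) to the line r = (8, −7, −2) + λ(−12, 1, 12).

Direction vector d = (−12, 1, 12).
AP = (0, −2, −48), and AP × d = (24, 576, −24).
|AP × d|² = 332928 and |d|² = 289, so the distance is √(332928/289) = √1152 = 24√2.

24√2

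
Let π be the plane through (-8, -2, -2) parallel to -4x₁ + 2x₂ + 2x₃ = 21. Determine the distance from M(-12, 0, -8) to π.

Parallel planes share the normal n = (-4, 2, 2); since (-8, -2, -2) lies on the plane, its equation is -4x₁ + 2x₂ + 2x₃ = 24.
d = |(-4)·(-12) + 2·0 + 2·(-8) − 24| / √(16 + 4 + 4) = |8| / (2√6) = 4/√6.

4/√6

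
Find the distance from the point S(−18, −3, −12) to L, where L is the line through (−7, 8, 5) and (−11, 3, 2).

9

A direction vector is d = (−4, −5, −3).
AP = (−11, −11, −17); AP·d = 150, |AP|² = 531, |d|² = 50.
distance² = |AP|² − (AP·d)²/|d|² = 531 − 22500/50 = 81, so the distance is 9.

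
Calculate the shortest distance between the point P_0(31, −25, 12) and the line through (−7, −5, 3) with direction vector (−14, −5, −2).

Direction vector d = (−14, −5, −2).
AP = (38, −20, 9), and AP × d = (85, −50, −470).
|AP × d|² = 230625 and |d|² = 225, so the distance is √(230625/225) = √1025 = 5√41.

5√41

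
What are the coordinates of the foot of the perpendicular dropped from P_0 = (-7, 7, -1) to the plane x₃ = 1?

n = (0, 0, 1), |n|² = 1, and n·P_0 − 1 = -2.
t = -2/1 = -2, so the foot is P_0 − t·n = (-7, 7, -1) − (-2)·(0, 0, 1) = (-7, 7, 1).

(-7, 7, 1)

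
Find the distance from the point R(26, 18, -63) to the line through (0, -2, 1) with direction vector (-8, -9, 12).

Direction vector d = (-8, -9, 12).
AP = (26, 20, -64); AP·d = -1156, |AP|² = 5172, |d|² = 289.
distance² = |AP|² − (AP·d)²/|d|² = 5172 − 1336336/289 = 548, so the distance is 2√137.

2√137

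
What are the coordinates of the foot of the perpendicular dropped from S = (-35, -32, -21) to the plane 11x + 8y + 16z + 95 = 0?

(-13, -16, 11)

n = (11, 8, 16), |n|² = 441, and n·S − (-95) = -882.
t = -882/441 = -2, so the foot is S − t·n = (-35, -32, -21) − (-2)·(11, 8, 16) = (-13, -16, 11).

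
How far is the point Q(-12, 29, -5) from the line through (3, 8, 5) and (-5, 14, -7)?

A direction vector is d = (-8, 6, -12).
AP = (-15, 21, -10), and AP × d = (-192, -100, 78).
|AP × d|² = 52948 and |d|² = 244, so the distance is √(52948/244) = √217.

√217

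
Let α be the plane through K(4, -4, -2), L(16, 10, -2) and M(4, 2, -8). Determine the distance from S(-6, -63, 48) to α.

16/11

KL = (12, 14, 0) and KM = (0, 6, -6), so a normal is n = KL × KM = (-84, 72, 72).
d = |(-84)·(-6) + 72·(-63) + 72·48 − (-768)| / √(7056 + 5184 + 5184) = |192| / 132 = 16/11.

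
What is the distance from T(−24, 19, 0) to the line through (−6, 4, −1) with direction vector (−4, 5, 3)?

Direction vector d = (−4, 5, 3).
AP = (−18, 15, 1), and AP × d = (40, 50, −30).
|AP × d|² = 5000 and |d|² = 50, so the distance is √(5000/50) = √100 = 10.

10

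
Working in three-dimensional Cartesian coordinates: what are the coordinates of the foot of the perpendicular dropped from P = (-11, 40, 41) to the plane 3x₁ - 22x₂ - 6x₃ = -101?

n = (3, -22, -6), |n|² = 529, and n·P − (-101) = -1058.
t = -1058/529 = -2, so the foot is P − t·n = (-11, 40, 41) − (-2)·(3, -22, -6) = (-5, -4, 29).

(-5, -4, 29)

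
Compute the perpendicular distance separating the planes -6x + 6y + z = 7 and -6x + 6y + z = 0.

7/√73

Both planes have normal n = (-6, 6, 1), |n| = √73. Any point on the first plane is at distance |0 − 7|/|n| = 7/√73 from the second.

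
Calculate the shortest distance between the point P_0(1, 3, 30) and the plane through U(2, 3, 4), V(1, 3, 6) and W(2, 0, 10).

UV = (−1, 0, 2) and UW = (0, −3, 6), so a normal is n = UV × UW = (6, 6, 3).
Then n·(1, 3, 30) − 42 = 72.
|n| = √(36 + 36 + 9) = 9, so the distance is |72|/9 = 8.

8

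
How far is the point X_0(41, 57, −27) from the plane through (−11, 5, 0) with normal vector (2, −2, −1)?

9

The plane has equation n·(r − (−11, 5, 0)) = 0, i.e. n·r = -32.
Then n·(41, 57, −27) − (−32) = 27.
|n| = √(4 + 4 + 1) = 3, so the distance is |27|/3 = 9.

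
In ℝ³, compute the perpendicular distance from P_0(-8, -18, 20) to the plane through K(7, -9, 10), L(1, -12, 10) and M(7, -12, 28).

KL = (-6, -3, 0) and KM = (0, -3, 18), so a normal is n = KL × KM = (-54, 108, 18).
d = |(-54)·(-8) + 108·(-18) + 18·20 − (-1170)| / √(2916 + 11664 + 324) = |18| / (18√46) = √46/46.

1/√46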